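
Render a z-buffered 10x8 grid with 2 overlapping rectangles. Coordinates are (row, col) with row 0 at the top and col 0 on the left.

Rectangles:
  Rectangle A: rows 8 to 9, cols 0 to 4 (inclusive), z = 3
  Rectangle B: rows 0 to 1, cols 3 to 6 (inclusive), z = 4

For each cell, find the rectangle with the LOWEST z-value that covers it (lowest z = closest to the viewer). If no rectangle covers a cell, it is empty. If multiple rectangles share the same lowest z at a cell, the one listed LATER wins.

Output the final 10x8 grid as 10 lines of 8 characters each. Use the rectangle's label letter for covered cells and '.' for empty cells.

...BBBB.
...BBBB.
........
........
........
........
........
........
AAAAA...
AAAAA...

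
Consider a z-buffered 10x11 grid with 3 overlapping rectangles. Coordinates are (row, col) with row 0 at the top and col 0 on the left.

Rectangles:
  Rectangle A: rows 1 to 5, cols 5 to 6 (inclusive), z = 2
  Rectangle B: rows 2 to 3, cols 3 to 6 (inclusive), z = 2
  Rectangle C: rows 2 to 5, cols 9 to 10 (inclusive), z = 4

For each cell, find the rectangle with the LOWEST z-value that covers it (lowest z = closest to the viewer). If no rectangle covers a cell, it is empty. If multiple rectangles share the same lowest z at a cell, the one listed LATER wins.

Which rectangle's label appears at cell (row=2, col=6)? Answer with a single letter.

Check cell (2,6):
  A: rows 1-5 cols 5-6 z=2 -> covers; best now A (z=2)
  B: rows 2-3 cols 3-6 z=2 -> covers; best now B (z=2)
  C: rows 2-5 cols 9-10 -> outside (col miss)
Winner: B at z=2

Answer: B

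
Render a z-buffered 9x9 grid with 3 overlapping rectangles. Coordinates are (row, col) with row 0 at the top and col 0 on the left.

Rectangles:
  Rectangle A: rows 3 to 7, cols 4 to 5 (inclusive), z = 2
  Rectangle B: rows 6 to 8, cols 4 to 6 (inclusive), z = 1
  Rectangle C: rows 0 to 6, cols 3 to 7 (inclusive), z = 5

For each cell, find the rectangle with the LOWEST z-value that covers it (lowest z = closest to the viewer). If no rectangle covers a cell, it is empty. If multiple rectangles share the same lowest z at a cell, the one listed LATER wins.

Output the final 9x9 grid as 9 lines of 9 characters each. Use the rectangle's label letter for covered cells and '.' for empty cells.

...CCCCC.
...CCCCC.
...CCCCC.
...CAACC.
...CAACC.
...CAACC.
...CBBBC.
....BBB..
....BBB..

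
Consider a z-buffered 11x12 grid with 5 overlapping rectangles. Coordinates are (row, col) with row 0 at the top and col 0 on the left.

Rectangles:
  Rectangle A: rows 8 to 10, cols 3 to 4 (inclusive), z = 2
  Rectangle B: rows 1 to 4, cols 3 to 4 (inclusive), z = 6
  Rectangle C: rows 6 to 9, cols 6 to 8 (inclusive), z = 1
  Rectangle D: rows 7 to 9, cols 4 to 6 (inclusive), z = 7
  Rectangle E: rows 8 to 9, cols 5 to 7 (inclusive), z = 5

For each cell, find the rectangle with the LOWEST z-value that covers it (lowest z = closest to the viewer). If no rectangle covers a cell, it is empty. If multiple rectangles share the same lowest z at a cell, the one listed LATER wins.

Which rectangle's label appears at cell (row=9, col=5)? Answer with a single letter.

Check cell (9,5):
  A: rows 8-10 cols 3-4 -> outside (col miss)
  B: rows 1-4 cols 3-4 -> outside (row miss)
  C: rows 6-9 cols 6-8 -> outside (col miss)
  D: rows 7-9 cols 4-6 z=7 -> covers; best now D (z=7)
  E: rows 8-9 cols 5-7 z=5 -> covers; best now E (z=5)
Winner: E at z=5

Answer: E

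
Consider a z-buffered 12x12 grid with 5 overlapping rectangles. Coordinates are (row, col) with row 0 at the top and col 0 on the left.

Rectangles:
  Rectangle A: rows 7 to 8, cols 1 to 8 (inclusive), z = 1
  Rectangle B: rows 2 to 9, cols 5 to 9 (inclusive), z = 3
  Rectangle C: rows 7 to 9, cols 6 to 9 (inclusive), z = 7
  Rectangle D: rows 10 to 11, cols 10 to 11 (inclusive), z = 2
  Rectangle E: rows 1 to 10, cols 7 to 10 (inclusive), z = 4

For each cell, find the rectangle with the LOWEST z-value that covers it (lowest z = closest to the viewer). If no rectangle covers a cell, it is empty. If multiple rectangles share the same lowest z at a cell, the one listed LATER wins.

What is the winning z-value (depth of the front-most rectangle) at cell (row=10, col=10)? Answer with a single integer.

Check cell (10,10):
  A: rows 7-8 cols 1-8 -> outside (row miss)
  B: rows 2-9 cols 5-9 -> outside (row miss)
  C: rows 7-9 cols 6-9 -> outside (row miss)
  D: rows 10-11 cols 10-11 z=2 -> covers; best now D (z=2)
  E: rows 1-10 cols 7-10 z=4 -> covers; best now D (z=2)
Winner: D at z=2

Answer: 2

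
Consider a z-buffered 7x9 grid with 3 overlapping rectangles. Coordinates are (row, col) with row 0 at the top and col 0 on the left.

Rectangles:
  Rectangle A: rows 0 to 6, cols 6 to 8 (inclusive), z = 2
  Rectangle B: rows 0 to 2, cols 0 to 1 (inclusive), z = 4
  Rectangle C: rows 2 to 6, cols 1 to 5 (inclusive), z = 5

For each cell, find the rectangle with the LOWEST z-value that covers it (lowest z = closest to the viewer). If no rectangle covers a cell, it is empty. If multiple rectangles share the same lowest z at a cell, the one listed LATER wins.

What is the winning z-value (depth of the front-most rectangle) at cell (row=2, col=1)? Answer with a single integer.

Answer: 4

Derivation:
Check cell (2,1):
  A: rows 0-6 cols 6-8 -> outside (col miss)
  B: rows 0-2 cols 0-1 z=4 -> covers; best now B (z=4)
  C: rows 2-6 cols 1-5 z=5 -> covers; best now B (z=4)
Winner: B at z=4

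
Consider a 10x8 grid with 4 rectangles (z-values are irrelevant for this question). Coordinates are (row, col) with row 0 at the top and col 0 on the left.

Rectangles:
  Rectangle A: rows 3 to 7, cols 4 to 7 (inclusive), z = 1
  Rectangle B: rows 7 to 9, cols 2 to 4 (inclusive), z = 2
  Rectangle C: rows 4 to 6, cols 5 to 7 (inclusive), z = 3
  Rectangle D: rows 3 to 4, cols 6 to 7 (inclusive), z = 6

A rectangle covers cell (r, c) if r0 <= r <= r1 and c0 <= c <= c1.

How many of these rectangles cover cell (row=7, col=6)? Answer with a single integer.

Check cell (7,6):
  A: rows 3-7 cols 4-7 -> covers
  B: rows 7-9 cols 2-4 -> outside (col miss)
  C: rows 4-6 cols 5-7 -> outside (row miss)
  D: rows 3-4 cols 6-7 -> outside (row miss)
Count covering = 1

Answer: 1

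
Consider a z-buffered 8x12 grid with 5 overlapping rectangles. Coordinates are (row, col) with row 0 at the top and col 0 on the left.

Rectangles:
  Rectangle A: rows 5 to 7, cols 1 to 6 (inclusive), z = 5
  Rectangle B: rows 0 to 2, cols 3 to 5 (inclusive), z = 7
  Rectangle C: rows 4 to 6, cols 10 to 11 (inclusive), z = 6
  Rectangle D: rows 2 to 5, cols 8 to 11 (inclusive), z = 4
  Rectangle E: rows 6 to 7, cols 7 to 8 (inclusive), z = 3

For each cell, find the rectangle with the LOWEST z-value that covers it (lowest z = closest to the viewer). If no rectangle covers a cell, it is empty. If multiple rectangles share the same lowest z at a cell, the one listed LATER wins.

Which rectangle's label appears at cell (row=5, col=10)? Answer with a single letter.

Check cell (5,10):
  A: rows 5-7 cols 1-6 -> outside (col miss)
  B: rows 0-2 cols 3-5 -> outside (row miss)
  C: rows 4-6 cols 10-11 z=6 -> covers; best now C (z=6)
  D: rows 2-5 cols 8-11 z=4 -> covers; best now D (z=4)
  E: rows 6-7 cols 7-8 -> outside (row miss)
Winner: D at z=4

Answer: D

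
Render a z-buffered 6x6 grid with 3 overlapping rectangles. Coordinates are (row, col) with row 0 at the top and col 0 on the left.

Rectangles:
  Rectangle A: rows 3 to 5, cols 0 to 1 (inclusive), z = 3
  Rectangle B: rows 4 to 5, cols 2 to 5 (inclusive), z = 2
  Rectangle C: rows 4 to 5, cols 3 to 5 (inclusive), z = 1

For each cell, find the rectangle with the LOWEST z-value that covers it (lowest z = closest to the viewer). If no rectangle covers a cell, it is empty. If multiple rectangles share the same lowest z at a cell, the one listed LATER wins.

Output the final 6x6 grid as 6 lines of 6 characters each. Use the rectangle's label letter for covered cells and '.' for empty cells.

......
......
......
AA....
AABCCC
AABCCC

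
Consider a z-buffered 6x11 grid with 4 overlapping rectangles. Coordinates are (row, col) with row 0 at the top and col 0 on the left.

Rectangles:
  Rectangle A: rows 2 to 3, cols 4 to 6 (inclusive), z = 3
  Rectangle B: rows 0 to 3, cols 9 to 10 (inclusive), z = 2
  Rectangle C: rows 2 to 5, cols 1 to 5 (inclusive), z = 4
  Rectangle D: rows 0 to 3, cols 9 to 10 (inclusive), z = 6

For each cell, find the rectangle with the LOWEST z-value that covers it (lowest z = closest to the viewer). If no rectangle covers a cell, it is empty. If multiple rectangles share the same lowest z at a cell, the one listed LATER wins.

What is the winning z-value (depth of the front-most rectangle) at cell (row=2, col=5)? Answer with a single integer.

Check cell (2,5):
  A: rows 2-3 cols 4-6 z=3 -> covers; best now A (z=3)
  B: rows 0-3 cols 9-10 -> outside (col miss)
  C: rows 2-5 cols 1-5 z=4 -> covers; best now A (z=3)
  D: rows 0-3 cols 9-10 -> outside (col miss)
Winner: A at z=3

Answer: 3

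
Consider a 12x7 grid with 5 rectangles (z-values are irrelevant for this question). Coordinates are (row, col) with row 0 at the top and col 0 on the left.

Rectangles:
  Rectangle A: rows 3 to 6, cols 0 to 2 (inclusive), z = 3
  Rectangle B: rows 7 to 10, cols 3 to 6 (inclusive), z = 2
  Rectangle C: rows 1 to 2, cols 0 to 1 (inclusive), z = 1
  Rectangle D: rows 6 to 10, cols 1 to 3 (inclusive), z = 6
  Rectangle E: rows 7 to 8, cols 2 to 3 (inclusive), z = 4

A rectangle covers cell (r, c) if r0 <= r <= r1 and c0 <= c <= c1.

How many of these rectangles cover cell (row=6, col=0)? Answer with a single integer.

Answer: 1

Derivation:
Check cell (6,0):
  A: rows 3-6 cols 0-2 -> covers
  B: rows 7-10 cols 3-6 -> outside (row miss)
  C: rows 1-2 cols 0-1 -> outside (row miss)
  D: rows 6-10 cols 1-3 -> outside (col miss)
  E: rows 7-8 cols 2-3 -> outside (row miss)
Count covering = 1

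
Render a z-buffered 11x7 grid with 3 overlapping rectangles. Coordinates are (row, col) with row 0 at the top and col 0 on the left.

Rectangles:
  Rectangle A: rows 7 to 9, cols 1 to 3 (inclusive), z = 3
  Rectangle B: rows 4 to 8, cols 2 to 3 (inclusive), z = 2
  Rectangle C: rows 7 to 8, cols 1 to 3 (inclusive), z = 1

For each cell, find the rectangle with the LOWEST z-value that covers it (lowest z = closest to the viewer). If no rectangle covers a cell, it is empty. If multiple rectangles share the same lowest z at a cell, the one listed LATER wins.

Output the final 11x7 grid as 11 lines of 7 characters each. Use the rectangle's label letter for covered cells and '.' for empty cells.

.......
.......
.......
.......
..BB...
..BB...
..BB...
.CCC...
.CCC...
.AAA...
.......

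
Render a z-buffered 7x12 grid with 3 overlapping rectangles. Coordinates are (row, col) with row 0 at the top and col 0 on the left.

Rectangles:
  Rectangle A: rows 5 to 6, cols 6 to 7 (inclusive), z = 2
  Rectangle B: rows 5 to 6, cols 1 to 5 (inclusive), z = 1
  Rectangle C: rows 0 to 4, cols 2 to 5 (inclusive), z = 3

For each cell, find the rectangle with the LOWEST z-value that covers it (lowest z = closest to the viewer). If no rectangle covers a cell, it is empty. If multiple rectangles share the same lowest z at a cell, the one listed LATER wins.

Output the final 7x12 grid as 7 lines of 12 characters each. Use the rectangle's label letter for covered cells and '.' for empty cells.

..CCCC......
..CCCC......
..CCCC......
..CCCC......
..CCCC......
.BBBBBAA....
.BBBBBAA....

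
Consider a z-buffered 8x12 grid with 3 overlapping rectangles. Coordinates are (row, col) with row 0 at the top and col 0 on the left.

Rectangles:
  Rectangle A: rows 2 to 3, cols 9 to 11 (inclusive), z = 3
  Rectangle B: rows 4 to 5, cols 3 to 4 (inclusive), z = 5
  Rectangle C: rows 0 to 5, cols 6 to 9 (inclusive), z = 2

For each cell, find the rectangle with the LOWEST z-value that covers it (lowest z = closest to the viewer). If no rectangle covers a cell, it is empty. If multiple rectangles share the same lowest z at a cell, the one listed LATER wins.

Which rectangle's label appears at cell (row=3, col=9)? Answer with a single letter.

Answer: C

Derivation:
Check cell (3,9):
  A: rows 2-3 cols 9-11 z=3 -> covers; best now A (z=3)
  B: rows 4-5 cols 3-4 -> outside (row miss)
  C: rows 0-5 cols 6-9 z=2 -> covers; best now C (z=2)
Winner: C at z=2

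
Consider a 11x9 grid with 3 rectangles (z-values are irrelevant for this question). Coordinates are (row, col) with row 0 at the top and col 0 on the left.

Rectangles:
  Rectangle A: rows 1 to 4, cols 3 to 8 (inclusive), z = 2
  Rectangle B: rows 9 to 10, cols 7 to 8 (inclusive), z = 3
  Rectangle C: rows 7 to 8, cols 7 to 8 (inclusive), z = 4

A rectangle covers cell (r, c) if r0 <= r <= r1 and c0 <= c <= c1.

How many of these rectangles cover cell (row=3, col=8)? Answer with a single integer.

Answer: 1

Derivation:
Check cell (3,8):
  A: rows 1-4 cols 3-8 -> covers
  B: rows 9-10 cols 7-8 -> outside (row miss)
  C: rows 7-8 cols 7-8 -> outside (row miss)
Count covering = 1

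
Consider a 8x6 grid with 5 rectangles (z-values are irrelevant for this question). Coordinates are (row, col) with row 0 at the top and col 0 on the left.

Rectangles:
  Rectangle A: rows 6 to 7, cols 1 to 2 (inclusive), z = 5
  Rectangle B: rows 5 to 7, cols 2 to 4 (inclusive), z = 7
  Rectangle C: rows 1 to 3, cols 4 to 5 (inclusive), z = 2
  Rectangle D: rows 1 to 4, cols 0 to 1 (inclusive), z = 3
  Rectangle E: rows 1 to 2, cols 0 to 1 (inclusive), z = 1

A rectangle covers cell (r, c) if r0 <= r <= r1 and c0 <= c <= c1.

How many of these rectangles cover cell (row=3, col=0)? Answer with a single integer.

Check cell (3,0):
  A: rows 6-7 cols 1-2 -> outside (row miss)
  B: rows 5-7 cols 2-4 -> outside (row miss)
  C: rows 1-3 cols 4-5 -> outside (col miss)
  D: rows 1-4 cols 0-1 -> covers
  E: rows 1-2 cols 0-1 -> outside (row miss)
Count covering = 1

Answer: 1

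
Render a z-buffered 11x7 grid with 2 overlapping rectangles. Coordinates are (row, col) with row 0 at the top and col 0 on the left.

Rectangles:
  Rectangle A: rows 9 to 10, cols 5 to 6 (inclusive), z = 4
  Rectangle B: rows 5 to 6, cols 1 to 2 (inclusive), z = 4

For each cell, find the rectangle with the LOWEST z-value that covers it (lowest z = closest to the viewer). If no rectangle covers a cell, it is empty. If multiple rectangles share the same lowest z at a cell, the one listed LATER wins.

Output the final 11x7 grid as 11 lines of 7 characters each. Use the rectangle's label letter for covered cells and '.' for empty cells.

.......
.......
.......
.......
.......
.BB....
.BB....
.......
.......
.....AA
.....AA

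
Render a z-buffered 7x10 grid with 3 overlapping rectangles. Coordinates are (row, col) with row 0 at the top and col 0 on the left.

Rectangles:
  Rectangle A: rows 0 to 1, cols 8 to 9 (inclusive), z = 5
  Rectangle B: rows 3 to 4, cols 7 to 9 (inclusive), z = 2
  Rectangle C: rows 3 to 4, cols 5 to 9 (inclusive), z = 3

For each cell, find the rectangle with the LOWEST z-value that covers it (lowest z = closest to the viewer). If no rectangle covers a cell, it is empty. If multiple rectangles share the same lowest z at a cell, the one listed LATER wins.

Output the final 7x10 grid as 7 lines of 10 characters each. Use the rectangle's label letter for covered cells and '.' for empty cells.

........AA
........AA
..........
.....CCBBB
.....CCBBB
..........
..........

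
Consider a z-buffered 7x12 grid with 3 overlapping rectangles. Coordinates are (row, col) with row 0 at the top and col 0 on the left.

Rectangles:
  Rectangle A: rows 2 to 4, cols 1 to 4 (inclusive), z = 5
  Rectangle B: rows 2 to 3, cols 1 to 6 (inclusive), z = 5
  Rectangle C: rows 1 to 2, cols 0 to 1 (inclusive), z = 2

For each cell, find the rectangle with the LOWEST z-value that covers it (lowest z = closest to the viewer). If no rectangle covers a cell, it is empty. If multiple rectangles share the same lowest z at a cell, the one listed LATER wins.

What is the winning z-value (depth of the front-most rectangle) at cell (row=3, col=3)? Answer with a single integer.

Answer: 5

Derivation:
Check cell (3,3):
  A: rows 2-4 cols 1-4 z=5 -> covers; best now A (z=5)
  B: rows 2-3 cols 1-6 z=5 -> covers; best now B (z=5)
  C: rows 1-2 cols 0-1 -> outside (row miss)
Winner: B at z=5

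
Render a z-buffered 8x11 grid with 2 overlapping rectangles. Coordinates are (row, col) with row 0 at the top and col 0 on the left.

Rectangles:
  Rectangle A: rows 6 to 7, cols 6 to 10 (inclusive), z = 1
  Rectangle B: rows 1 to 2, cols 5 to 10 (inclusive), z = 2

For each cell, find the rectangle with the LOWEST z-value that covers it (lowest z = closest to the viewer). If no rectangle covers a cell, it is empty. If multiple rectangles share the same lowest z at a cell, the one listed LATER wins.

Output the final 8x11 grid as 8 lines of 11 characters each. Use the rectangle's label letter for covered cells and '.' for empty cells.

...........
.....BBBBBB
.....BBBBBB
...........
...........
...........
......AAAAA
......AAAAA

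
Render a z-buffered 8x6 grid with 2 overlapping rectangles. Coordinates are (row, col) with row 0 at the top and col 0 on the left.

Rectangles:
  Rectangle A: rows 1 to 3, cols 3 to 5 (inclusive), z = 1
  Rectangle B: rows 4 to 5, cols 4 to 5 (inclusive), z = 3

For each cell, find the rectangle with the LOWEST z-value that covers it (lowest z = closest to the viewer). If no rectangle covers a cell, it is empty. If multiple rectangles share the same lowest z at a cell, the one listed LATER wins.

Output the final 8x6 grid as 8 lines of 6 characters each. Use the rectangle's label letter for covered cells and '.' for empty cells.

......
...AAA
...AAA
...AAA
....BB
....BB
......
......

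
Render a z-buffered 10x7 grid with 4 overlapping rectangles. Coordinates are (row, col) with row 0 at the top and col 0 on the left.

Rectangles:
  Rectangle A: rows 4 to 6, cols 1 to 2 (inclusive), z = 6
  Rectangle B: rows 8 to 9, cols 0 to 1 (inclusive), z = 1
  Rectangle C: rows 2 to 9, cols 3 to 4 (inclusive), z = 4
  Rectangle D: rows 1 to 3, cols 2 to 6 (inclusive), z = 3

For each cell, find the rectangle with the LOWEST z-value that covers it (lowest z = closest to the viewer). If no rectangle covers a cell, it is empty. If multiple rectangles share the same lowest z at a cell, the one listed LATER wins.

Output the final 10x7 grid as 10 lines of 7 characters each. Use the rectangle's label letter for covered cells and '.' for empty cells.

.......
..DDDDD
..DDDDD
..DDDDD
.AACC..
.AACC..
.AACC..
...CC..
BB.CC..
BB.CC..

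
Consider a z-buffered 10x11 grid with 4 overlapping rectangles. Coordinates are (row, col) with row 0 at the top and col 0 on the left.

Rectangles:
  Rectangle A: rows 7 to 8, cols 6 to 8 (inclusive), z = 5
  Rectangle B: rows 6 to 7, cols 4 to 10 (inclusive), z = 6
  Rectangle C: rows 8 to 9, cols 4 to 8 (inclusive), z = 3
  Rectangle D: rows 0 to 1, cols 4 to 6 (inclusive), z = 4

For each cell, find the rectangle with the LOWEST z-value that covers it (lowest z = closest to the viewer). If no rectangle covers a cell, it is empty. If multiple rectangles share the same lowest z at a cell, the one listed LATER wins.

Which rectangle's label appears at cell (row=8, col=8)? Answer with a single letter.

Answer: C

Derivation:
Check cell (8,8):
  A: rows 7-8 cols 6-8 z=5 -> covers; best now A (z=5)
  B: rows 6-7 cols 4-10 -> outside (row miss)
  C: rows 8-9 cols 4-8 z=3 -> covers; best now C (z=3)
  D: rows 0-1 cols 4-6 -> outside (row miss)
Winner: C at z=3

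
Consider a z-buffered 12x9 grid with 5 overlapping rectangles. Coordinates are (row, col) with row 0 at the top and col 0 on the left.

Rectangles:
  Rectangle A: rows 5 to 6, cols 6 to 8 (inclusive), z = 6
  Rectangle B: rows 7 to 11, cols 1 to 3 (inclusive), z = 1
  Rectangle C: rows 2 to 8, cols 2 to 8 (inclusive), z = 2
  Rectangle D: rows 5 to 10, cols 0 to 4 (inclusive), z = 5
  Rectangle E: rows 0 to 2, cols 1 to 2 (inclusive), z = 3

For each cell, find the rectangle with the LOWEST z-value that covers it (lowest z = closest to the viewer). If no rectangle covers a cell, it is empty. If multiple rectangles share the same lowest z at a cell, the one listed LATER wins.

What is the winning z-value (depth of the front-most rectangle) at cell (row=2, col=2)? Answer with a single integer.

Answer: 2

Derivation:
Check cell (2,2):
  A: rows 5-6 cols 6-8 -> outside (row miss)
  B: rows 7-11 cols 1-3 -> outside (row miss)
  C: rows 2-8 cols 2-8 z=2 -> covers; best now C (z=2)
  D: rows 5-10 cols 0-4 -> outside (row miss)
  E: rows 0-2 cols 1-2 z=3 -> covers; best now C (z=2)
Winner: C at z=2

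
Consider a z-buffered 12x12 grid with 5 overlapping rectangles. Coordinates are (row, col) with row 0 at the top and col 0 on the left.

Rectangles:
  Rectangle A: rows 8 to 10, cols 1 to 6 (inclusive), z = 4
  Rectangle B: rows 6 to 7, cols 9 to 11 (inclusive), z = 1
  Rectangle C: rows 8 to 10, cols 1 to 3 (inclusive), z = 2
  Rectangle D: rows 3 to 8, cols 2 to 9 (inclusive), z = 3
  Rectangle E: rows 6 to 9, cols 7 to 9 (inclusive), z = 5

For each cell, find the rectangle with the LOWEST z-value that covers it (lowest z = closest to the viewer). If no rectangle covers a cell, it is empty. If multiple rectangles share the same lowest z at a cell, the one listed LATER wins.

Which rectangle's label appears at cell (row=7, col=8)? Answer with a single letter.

Answer: D

Derivation:
Check cell (7,8):
  A: rows 8-10 cols 1-6 -> outside (row miss)
  B: rows 6-7 cols 9-11 -> outside (col miss)
  C: rows 8-10 cols 1-3 -> outside (row miss)
  D: rows 3-8 cols 2-9 z=3 -> covers; best now D (z=3)
  E: rows 6-9 cols 7-9 z=5 -> covers; best now D (z=3)
Winner: D at z=3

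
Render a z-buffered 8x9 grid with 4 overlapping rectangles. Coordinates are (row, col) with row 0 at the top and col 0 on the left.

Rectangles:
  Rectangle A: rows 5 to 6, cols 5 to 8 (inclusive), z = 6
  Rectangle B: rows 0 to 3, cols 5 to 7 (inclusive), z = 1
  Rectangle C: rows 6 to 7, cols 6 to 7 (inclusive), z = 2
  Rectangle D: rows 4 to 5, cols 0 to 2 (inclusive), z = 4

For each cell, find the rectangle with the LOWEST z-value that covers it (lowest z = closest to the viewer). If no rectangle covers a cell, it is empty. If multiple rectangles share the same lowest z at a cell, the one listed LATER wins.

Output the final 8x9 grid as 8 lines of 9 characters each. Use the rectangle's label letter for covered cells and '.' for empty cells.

.....BBB.
.....BBB.
.....BBB.
.....BBB.
DDD......
DDD..AAAA
.....ACCA
......CC.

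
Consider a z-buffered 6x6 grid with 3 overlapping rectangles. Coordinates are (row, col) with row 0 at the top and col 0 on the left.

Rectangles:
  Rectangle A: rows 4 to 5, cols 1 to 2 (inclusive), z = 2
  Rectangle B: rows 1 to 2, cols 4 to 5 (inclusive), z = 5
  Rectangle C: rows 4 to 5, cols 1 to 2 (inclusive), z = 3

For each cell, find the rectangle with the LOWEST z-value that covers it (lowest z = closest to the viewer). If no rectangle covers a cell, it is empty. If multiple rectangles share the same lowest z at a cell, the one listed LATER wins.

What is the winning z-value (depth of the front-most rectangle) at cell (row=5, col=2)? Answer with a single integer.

Answer: 2

Derivation:
Check cell (5,2):
  A: rows 4-5 cols 1-2 z=2 -> covers; best now A (z=2)
  B: rows 1-2 cols 4-5 -> outside (row miss)
  C: rows 4-5 cols 1-2 z=3 -> covers; best now A (z=2)
Winner: A at z=2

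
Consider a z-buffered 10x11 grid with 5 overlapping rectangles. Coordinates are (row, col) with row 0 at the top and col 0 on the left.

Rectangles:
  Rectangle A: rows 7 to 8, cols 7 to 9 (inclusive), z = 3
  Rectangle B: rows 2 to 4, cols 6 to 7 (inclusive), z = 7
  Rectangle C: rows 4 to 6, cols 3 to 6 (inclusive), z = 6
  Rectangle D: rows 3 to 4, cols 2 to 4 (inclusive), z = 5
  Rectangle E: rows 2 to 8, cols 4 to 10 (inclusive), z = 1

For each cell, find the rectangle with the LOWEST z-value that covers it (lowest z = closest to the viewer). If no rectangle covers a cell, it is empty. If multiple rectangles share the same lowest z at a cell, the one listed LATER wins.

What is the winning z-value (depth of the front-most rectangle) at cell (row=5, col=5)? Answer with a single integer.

Check cell (5,5):
  A: rows 7-8 cols 7-9 -> outside (row miss)
  B: rows 2-4 cols 6-7 -> outside (row miss)
  C: rows 4-6 cols 3-6 z=6 -> covers; best now C (z=6)
  D: rows 3-4 cols 2-4 -> outside (row miss)
  E: rows 2-8 cols 4-10 z=1 -> covers; best now E (z=1)
Winner: E at z=1

Answer: 1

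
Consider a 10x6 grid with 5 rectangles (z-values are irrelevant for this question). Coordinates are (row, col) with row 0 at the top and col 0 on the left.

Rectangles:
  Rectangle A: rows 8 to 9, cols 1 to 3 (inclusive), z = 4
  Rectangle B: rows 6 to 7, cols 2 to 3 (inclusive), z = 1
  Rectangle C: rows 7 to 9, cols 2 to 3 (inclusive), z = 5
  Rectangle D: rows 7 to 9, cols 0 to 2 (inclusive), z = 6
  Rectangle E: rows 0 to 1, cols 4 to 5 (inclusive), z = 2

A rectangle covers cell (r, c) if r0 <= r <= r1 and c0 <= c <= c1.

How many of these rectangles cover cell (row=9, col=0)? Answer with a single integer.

Answer: 1

Derivation:
Check cell (9,0):
  A: rows 8-9 cols 1-3 -> outside (col miss)
  B: rows 6-7 cols 2-3 -> outside (row miss)
  C: rows 7-9 cols 2-3 -> outside (col miss)
  D: rows 7-9 cols 0-2 -> covers
  E: rows 0-1 cols 4-5 -> outside (row miss)
Count covering = 1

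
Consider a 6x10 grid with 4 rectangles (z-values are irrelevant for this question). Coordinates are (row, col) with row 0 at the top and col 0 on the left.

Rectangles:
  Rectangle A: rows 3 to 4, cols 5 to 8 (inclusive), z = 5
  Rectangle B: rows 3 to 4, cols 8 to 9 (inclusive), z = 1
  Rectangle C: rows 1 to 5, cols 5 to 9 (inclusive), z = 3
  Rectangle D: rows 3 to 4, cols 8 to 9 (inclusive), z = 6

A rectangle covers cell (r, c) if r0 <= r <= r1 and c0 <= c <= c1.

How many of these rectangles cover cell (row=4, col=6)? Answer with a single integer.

Check cell (4,6):
  A: rows 3-4 cols 5-8 -> covers
  B: rows 3-4 cols 8-9 -> outside (col miss)
  C: rows 1-5 cols 5-9 -> covers
  D: rows 3-4 cols 8-9 -> outside (col miss)
Count covering = 2

Answer: 2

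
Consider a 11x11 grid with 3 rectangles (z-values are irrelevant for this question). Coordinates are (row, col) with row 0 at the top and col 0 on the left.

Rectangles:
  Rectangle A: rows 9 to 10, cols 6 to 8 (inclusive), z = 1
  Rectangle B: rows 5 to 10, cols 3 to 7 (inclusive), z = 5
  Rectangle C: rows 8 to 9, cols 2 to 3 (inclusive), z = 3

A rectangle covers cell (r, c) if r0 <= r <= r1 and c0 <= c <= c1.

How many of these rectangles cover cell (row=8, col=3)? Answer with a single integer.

Check cell (8,3):
  A: rows 9-10 cols 6-8 -> outside (row miss)
  B: rows 5-10 cols 3-7 -> covers
  C: rows 8-9 cols 2-3 -> covers
Count covering = 2

Answer: 2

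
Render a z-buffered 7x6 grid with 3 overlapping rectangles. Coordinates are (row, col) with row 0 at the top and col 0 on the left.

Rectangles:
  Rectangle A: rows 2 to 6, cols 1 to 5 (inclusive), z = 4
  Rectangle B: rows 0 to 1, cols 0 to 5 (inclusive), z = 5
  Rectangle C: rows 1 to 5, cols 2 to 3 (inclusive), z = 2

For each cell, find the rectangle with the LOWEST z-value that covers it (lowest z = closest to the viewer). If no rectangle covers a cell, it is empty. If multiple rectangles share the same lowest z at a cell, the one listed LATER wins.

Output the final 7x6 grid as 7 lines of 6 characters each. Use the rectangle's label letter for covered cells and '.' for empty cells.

BBBBBB
BBCCBB
.ACCAA
.ACCAA
.ACCAA
.ACCAA
.AAAAA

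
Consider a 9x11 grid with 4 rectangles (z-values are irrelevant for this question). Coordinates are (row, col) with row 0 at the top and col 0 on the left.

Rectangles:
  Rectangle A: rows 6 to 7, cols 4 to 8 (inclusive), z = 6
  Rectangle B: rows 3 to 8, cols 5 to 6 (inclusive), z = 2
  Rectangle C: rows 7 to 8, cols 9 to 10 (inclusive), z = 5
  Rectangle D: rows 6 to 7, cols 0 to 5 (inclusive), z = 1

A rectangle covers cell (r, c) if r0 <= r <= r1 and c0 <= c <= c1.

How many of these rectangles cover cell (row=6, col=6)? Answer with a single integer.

Answer: 2

Derivation:
Check cell (6,6):
  A: rows 6-7 cols 4-8 -> covers
  B: rows 3-8 cols 5-6 -> covers
  C: rows 7-8 cols 9-10 -> outside (row miss)
  D: rows 6-7 cols 0-5 -> outside (col miss)
Count covering = 2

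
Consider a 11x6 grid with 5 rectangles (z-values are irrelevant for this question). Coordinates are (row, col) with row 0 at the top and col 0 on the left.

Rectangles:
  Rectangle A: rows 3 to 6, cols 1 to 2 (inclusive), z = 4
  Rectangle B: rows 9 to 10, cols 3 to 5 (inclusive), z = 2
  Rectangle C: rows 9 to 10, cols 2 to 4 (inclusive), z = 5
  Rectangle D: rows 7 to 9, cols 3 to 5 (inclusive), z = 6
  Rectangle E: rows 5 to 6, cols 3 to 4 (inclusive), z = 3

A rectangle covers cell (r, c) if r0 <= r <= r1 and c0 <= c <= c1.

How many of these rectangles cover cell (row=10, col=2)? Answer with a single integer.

Answer: 1

Derivation:
Check cell (10,2):
  A: rows 3-6 cols 1-2 -> outside (row miss)
  B: rows 9-10 cols 3-5 -> outside (col miss)
  C: rows 9-10 cols 2-4 -> covers
  D: rows 7-9 cols 3-5 -> outside (row miss)
  E: rows 5-6 cols 3-4 -> outside (row miss)
Count covering = 1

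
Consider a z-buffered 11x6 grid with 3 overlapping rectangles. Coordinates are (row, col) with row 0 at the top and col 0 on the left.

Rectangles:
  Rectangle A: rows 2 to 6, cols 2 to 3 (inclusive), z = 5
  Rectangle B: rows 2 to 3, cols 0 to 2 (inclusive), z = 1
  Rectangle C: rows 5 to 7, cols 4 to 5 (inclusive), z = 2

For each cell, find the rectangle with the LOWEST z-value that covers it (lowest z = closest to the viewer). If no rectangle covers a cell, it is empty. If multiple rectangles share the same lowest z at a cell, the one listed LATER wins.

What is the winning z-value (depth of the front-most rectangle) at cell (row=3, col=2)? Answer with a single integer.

Answer: 1

Derivation:
Check cell (3,2):
  A: rows 2-6 cols 2-3 z=5 -> covers; best now A (z=5)
  B: rows 2-3 cols 0-2 z=1 -> covers; best now B (z=1)
  C: rows 5-7 cols 4-5 -> outside (row miss)
Winner: B at z=1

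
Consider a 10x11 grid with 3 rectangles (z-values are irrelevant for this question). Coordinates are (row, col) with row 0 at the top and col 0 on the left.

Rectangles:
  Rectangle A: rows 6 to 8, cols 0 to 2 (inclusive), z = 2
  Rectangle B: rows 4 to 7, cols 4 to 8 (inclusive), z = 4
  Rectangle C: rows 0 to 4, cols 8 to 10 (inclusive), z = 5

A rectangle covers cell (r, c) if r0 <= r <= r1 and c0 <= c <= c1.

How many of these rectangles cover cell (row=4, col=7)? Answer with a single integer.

Check cell (4,7):
  A: rows 6-8 cols 0-2 -> outside (row miss)
  B: rows 4-7 cols 4-8 -> covers
  C: rows 0-4 cols 8-10 -> outside (col miss)
Count covering = 1

Answer: 1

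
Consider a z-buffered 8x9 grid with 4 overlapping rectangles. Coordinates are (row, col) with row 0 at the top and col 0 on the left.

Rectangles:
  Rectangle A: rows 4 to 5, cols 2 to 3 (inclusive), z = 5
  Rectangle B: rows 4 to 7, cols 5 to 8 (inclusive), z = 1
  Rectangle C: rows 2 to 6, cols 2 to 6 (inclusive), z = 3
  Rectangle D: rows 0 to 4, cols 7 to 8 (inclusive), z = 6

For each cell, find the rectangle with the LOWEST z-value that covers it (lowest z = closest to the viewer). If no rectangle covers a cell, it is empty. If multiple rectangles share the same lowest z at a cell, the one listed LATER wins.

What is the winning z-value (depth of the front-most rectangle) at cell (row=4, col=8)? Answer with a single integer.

Answer: 1

Derivation:
Check cell (4,8):
  A: rows 4-5 cols 2-3 -> outside (col miss)
  B: rows 4-7 cols 5-8 z=1 -> covers; best now B (z=1)
  C: rows 2-6 cols 2-6 -> outside (col miss)
  D: rows 0-4 cols 7-8 z=6 -> covers; best now B (z=1)
Winner: B at z=1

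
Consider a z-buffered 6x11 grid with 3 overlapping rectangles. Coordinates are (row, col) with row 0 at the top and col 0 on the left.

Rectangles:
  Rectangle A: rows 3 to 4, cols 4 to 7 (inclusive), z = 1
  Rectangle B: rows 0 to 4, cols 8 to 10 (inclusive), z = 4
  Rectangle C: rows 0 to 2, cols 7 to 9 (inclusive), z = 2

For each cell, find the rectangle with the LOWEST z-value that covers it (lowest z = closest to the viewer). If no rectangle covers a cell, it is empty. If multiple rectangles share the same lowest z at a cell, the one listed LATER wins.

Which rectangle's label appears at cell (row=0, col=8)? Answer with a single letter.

Answer: C

Derivation:
Check cell (0,8):
  A: rows 3-4 cols 4-7 -> outside (row miss)
  B: rows 0-4 cols 8-10 z=4 -> covers; best now B (z=4)
  C: rows 0-2 cols 7-9 z=2 -> covers; best now C (z=2)
Winner: C at z=2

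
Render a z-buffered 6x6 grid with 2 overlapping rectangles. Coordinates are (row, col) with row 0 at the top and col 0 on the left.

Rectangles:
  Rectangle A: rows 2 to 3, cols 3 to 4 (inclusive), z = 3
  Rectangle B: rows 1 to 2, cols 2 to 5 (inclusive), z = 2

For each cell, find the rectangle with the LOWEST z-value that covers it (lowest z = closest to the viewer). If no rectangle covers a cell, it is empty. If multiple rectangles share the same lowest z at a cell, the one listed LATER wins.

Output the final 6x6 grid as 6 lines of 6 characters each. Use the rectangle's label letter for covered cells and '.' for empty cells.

......
..BBBB
..BBBB
...AA.
......
......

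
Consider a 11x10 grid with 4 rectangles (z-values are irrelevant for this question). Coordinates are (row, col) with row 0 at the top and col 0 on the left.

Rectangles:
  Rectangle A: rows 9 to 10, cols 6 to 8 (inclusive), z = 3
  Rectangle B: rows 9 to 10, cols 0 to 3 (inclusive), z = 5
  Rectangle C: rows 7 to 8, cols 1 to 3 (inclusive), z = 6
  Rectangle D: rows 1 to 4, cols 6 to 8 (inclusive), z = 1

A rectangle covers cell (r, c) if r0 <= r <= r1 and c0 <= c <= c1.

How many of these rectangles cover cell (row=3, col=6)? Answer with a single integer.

Check cell (3,6):
  A: rows 9-10 cols 6-8 -> outside (row miss)
  B: rows 9-10 cols 0-3 -> outside (row miss)
  C: rows 7-8 cols 1-3 -> outside (row miss)
  D: rows 1-4 cols 6-8 -> covers
Count covering = 1

Answer: 1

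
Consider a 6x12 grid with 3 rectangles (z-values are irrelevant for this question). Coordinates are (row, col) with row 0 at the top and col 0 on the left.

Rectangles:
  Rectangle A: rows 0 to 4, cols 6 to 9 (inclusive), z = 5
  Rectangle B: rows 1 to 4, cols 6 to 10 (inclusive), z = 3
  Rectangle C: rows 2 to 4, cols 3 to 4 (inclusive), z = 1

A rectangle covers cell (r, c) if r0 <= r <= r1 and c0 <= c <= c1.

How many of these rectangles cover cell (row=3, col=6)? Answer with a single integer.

Answer: 2

Derivation:
Check cell (3,6):
  A: rows 0-4 cols 6-9 -> covers
  B: rows 1-4 cols 6-10 -> covers
  C: rows 2-4 cols 3-4 -> outside (col miss)
Count covering = 2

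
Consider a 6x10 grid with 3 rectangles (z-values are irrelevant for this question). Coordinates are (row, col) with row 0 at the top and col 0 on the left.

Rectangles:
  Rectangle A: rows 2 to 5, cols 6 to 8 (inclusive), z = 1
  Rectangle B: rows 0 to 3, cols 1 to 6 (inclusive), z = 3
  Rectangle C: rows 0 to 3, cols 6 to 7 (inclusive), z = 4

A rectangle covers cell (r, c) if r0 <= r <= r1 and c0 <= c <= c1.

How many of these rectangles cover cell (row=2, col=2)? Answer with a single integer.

Answer: 1

Derivation:
Check cell (2,2):
  A: rows 2-5 cols 6-8 -> outside (col miss)
  B: rows 0-3 cols 1-6 -> covers
  C: rows 0-3 cols 6-7 -> outside (col miss)
Count covering = 1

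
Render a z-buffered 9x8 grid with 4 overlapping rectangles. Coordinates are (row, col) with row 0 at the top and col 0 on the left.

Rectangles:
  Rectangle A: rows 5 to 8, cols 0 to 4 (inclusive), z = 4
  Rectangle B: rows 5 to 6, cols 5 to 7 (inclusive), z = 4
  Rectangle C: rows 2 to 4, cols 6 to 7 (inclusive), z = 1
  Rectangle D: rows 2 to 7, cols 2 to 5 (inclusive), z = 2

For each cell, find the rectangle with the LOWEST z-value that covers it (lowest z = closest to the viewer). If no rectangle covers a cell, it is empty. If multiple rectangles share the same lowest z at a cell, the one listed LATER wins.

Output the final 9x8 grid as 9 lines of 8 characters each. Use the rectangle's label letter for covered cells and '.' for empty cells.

........
........
..DDDDCC
..DDDDCC
..DDDDCC
AADDDDBB
AADDDDBB
AADDDD..
AAAAA...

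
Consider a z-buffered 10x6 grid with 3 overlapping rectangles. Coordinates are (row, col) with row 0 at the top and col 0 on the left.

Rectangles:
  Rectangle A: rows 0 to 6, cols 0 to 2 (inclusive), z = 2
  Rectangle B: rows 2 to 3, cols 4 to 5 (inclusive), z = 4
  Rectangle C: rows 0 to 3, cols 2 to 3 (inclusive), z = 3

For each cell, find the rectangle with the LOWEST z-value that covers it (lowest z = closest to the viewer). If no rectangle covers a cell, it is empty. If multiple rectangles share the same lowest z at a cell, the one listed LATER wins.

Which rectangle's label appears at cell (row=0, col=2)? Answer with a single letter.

Answer: A

Derivation:
Check cell (0,2):
  A: rows 0-6 cols 0-2 z=2 -> covers; best now A (z=2)
  B: rows 2-3 cols 4-5 -> outside (row miss)
  C: rows 0-3 cols 2-3 z=3 -> covers; best now A (z=2)
Winner: A at z=2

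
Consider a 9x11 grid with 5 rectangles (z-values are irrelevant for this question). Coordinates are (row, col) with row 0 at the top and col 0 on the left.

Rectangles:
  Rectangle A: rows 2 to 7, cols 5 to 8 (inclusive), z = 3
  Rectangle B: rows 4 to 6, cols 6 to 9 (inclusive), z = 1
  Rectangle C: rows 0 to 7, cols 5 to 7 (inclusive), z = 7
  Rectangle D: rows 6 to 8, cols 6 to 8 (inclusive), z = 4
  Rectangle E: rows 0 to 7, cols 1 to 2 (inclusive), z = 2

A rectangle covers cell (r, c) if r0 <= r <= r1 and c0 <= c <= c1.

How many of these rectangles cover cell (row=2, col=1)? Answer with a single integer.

Answer: 1

Derivation:
Check cell (2,1):
  A: rows 2-7 cols 5-8 -> outside (col miss)
  B: rows 4-6 cols 6-9 -> outside (row miss)
  C: rows 0-7 cols 5-7 -> outside (col miss)
  D: rows 6-8 cols 6-8 -> outside (row miss)
  E: rows 0-7 cols 1-2 -> covers
Count covering = 1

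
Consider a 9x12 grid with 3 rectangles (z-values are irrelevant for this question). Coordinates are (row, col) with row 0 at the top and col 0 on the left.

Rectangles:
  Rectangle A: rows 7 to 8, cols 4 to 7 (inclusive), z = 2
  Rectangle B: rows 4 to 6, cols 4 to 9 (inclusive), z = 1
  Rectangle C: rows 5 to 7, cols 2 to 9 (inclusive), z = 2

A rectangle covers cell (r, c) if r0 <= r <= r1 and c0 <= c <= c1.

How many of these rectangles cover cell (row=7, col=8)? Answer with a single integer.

Check cell (7,8):
  A: rows 7-8 cols 4-7 -> outside (col miss)
  B: rows 4-6 cols 4-9 -> outside (row miss)
  C: rows 5-7 cols 2-9 -> covers
Count covering = 1

Answer: 1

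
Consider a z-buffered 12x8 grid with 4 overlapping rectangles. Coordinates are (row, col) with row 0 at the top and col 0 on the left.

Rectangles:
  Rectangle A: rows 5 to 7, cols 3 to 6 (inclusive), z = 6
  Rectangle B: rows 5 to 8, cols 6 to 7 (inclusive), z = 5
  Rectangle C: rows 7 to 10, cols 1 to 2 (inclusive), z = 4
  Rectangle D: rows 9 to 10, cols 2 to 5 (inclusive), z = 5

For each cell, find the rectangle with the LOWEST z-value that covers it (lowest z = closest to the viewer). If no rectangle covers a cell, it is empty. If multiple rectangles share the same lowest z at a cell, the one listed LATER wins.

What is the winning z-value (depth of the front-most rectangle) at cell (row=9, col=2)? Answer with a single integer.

Check cell (9,2):
  A: rows 5-7 cols 3-6 -> outside (row miss)
  B: rows 5-8 cols 6-7 -> outside (row miss)
  C: rows 7-10 cols 1-2 z=4 -> covers; best now C (z=4)
  D: rows 9-10 cols 2-5 z=5 -> covers; best now C (z=4)
Winner: C at z=4

Answer: 4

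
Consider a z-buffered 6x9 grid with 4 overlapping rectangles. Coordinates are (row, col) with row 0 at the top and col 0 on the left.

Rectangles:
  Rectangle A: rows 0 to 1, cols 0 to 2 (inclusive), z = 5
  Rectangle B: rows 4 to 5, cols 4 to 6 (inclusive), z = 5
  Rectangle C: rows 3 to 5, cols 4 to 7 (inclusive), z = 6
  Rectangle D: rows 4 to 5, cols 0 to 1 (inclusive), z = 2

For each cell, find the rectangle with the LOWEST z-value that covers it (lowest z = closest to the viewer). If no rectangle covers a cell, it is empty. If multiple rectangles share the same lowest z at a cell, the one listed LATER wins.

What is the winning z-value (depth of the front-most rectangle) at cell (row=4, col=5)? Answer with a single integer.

Answer: 5

Derivation:
Check cell (4,5):
  A: rows 0-1 cols 0-2 -> outside (row miss)
  B: rows 4-5 cols 4-6 z=5 -> covers; best now B (z=5)
  C: rows 3-5 cols 4-7 z=6 -> covers; best now B (z=5)
  D: rows 4-5 cols 0-1 -> outside (col miss)
Winner: B at z=5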